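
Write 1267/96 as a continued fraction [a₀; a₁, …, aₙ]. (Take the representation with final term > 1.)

1267 = 13·96 + 19
96 = 5·19 + 1
19 = 19·1 + 0  (stop)
So 1267/96 = [13; 5, 19].

[13; 5, 19]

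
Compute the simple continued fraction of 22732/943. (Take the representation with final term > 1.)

[24; 9, 2, 3, 14]

22732 = 24·943 + 100
943 = 9·100 + 43
100 = 2·43 + 14
43 = 3·14 + 1
14 = 14·1 + 0  (stop)
So 22732/943 = [24; 9, 2, 3, 14].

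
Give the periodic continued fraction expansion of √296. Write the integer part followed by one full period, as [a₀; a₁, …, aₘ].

[17; 4, 1, 7, 1, 4, 34]

a₀ = ⌊√296⌋ = 17.
With m₀=0, d₀=1 and mₖ₊₁ = dₖaₖ − mₖ, dₖ₊₁ = (n − mₖ₊₁²)/dₖ, aₖ₊₁ = ⌊(a₀+mₖ₊₁)/dₖ₊₁⌋:
  k=1: m=17, d=7, a=4
  k=2: m=11, d=25, a=1
  k=3: m=14, d=4, a=7
  k=4: m=14, d=25, a=1
  k=5: m=11, d=7, a=4
  k=6: m=17, d=1, a=34
d=1 and a=2a₀=34 at k=6, so the next step gives (m, d) = (17, 7) again — its k=1 value — and the period has length 6.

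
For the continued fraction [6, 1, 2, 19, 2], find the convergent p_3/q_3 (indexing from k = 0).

387/58

Using pₖ = aₖpₖ₋₁ + pₖ₋₂, qₖ = aₖqₖ₋₁ + qₖ₋₂ (with p₋₁=1, p₋₂=0, q₋₁=0, q₋₂=1):
  k=0: a=6, p=6, q=1
  k=1: a=1, p=7, q=1
  k=2: a=2, p=20, q=3
  k=3: a=19, p=387, q=58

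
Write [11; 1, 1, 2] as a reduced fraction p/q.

58/5

Using pₖ = aₖpₖ₋₁ + pₖ₋₂ and qₖ = aₖqₖ₋₁ + qₖ₋₂:
  k=0: a=11, p=11, q=1
  k=1: a=1, p=12, q=1
  k=2: a=1, p=23, q=2
  k=3: a=2, p=58, q=5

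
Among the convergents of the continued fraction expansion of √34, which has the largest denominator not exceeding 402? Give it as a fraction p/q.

2035/349

√34 = [5; 1, 4, 1, 10, …] (period length 4).
Convergents:
  p_0/q_0 = 5/1
  p_1/q_1 = 6/1
  p_2/q_2 = 29/5
  p_3/q_3 = 35/6
  p_4/q_4 = 379/65
  p_5/q_5 = 414/71
  p_6/q_6 = 2035/349
  p_7/q_7 = 2449/420
q_6 = 349 ≤ 402 < 420 = q_7, so the answer is 2035/349.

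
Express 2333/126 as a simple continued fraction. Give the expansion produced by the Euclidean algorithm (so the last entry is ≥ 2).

[18; 1, 1, 15, 4]

2333 = 18×126 + 65
126 = 1×65 + 61
65 = 1×61 + 4
61 = 15×4 + 1
4 = 4×1 + 0  (stop)
So 2333/126 = [18; 1, 1, 15, 4].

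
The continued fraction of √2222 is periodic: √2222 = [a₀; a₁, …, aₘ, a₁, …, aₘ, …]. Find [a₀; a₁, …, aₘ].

[47; 7, 4, 7, 94]

a₀ = ⌊√2222⌋ = 47.
With m₀=0, d₀=1 and mₖ₊₁ = dₖaₖ − mₖ, dₖ₊₁ = (n − mₖ₊₁²)/dₖ, aₖ₊₁ = ⌊(a₀+mₖ₊₁)/dₖ₊₁⌋:
  k=1: m=47, d=13, a=7
  k=2: m=44, d=22, a=4
  k=3: m=44, d=13, a=7
  k=4: m=47, d=1, a=94
d=1 and a=2a₀=94 at k=4, so the next step gives (m, d) = (47, 13) again — its k=1 value — and the period has length 4.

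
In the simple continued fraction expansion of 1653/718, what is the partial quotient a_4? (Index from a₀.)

1653 = 2·718 + 217   →  a_0 = 2
718 = 3·217 + 67   →  a_1 = 3
217 = 3·67 + 16   →  a_2 = 3
67 = 4·16 + 3   →  a_3 = 4
16 = 5·3 + 1   →  a_4 = 5

5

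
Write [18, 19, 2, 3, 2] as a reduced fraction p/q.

Using pₖ = aₖpₖ₋₁ + pₖ₋₂ and qₖ = aₖqₖ₋₁ + qₖ₋₂:
  k=0: a=18, p=18, q=1
  k=1: a=19, p=343, q=19
  k=2: a=2, p=704, q=39
  k=3: a=3, p=2455, q=136
  k=4: a=2, p=5614, q=311

5614/311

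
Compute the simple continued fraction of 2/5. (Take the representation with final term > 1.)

[0; 2, 2]

2 = 0*5 + 2
5 = 2*2 + 1
2 = 2*1 + 0  (stop)
So 2/5 = [0; 2, 2].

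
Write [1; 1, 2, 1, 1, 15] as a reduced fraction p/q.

187/109

Fold from the inside: start with 15/1.
  1 + 1/15 = 16/15
  1 + 15/16 = 31/16
  2 + 16/31 = 78/31
  1 + 31/78 = 109/78
  1 + 78/109 = 187/109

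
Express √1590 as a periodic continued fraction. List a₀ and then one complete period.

[39; 1, 6, 1, 78]

a₀ = ⌊√1590⌋ = 39.
With m₀=0, d₀=1 and mₖ₊₁ = dₖaₖ − mₖ, dₖ₊₁ = (n − mₖ₊₁²)/dₖ, aₖ₊₁ = ⌊(a₀+mₖ₊₁)/dₖ₊₁⌋:
  k=1: m=39, d=69, a=1
  k=2: m=30, d=10, a=6
  k=3: m=30, d=69, a=1
  k=4: m=39, d=1, a=78
d=1 and a=2a₀=78 at k=4, so the next step gives (m, d) = (39, 69) again — its k=1 value — and the period has length 4.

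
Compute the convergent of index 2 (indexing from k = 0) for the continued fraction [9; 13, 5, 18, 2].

599/66

Using pₖ = aₖpₖ₋₁ + pₖ₋₂, qₖ = aₖqₖ₋₁ + qₖ₋₂ (with p₋₁=1, p₋₂=0, q₋₁=0, q₋₂=1):
  k=0: a=9, p=9, q=1
  k=1: a=13, p=118, q=13
  k=2: a=5, p=599, q=66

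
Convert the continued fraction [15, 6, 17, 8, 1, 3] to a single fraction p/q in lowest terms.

Fold from the inside: start with 3/1.
  1 + 1/3 = 4/3
  8 + 3/4 = 35/4
  17 + 4/35 = 599/35
  6 + 35/599 = 3629/599
  15 + 599/3629 = 55034/3629

55034/3629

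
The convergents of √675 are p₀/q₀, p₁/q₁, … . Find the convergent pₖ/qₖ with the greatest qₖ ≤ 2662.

68875/2651

√675 = [25; 1, 50, …] (period length 2).
Convergents:
  p_0/q_0 = 25/1
  p_1/q_1 = 26/1
  p_2/q_2 = 1325/51
  p_3/q_3 = 1351/52
  p_4/q_4 = 68875/2651
  p_5/q_5 = 70226/2703
q_4 = 2651 ≤ 2662 < 2703 = q_5, so the answer is 68875/2651.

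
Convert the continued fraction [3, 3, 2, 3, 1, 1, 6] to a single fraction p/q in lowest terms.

Fold from the inside: start with 6/1.
  1 + 1/6 = 7/6
  1 + 6/7 = 13/7
  3 + 7/13 = 46/13
  2 + 13/46 = 105/46
  3 + 46/105 = 361/105
  3 + 105/361 = 1188/361

1188/361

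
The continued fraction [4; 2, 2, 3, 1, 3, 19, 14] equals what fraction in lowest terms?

99080/22469

Fold from the inside: start with 14/1.
  19 + 1/14 = 267/14
  3 + 14/267 = 815/267
  1 + 267/815 = 1082/815
  3 + 815/1082 = 4061/1082
  2 + 1082/4061 = 9204/4061
  2 + 4061/9204 = 22469/9204
  4 + 9204/22469 = 99080/22469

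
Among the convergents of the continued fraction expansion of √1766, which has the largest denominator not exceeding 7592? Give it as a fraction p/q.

148302/3529

√1766 = [42; 42, 84, …] (period length 2).
Convergents:
  p_0/q_0 = 42/1
  p_1/q_1 = 1765/42
  p_2/q_2 = 148302/3529
  p_3/q_3 = 6230449/148260
q_2 = 3529 ≤ 7592 < 148260 = q_3, so the answer is 148302/3529.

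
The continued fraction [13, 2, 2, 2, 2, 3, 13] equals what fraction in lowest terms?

17653/1316

Fold from the inside: start with 13/1.
  3 + 1/13 = 40/13
  2 + 13/40 = 93/40
  2 + 40/93 = 226/93
  2 + 93/226 = 545/226
  2 + 226/545 = 1316/545
  13 + 545/1316 = 17653/1316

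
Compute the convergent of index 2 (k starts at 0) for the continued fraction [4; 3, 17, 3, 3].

Using pₖ = aₖpₖ₋₁ + pₖ₋₂, qₖ = aₖqₖ₋₁ + qₖ₋₂ (with p₋₁=1, p₋₂=0, q₋₁=0, q₋₂=1):
  k=0: a=4, p=4, q=1
  k=1: a=3, p=13, q=3
  k=2: a=17, p=225, q=52

225/52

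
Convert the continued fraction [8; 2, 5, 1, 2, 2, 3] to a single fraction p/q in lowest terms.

2521/298

Using pₖ = aₖpₖ₋₁ + pₖ₋₂ and qₖ = aₖqₖ₋₁ + qₖ₋₂:
  k=0: a=8, p=8, q=1
  k=1: a=2, p=17, q=2
  k=2: a=5, p=93, q=11
  k=3: a=1, p=110, q=13
  k=4: a=2, p=313, q=37
  k=5: a=2, p=736, q=87
  k=6: a=3, p=2521, q=298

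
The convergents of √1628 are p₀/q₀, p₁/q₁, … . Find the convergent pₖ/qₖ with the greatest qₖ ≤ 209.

2663/66

√1628 = [40; 2, 1, 6, 1, 2, 80, …] (period length 6).
Convergents:
  p_0/q_0 = 40/1
  p_1/q_1 = 81/2
  p_2/q_2 = 121/3
  p_3/q_3 = 807/20
  p_4/q_4 = 928/23
  p_5/q_5 = 2663/66
  p_6/q_6 = 213968/5303
q_5 = 66 ≤ 209 < 5303 = q_6, so the answer is 2663/66.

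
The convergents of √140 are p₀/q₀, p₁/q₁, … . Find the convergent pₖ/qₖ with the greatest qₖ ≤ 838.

√140 = [11; 1, 4, 1, 22, …] (period length 4).
Convergents:
  p_0/q_0 = 11/1
  p_1/q_1 = 12/1
  p_2/q_2 = 59/5
  p_3/q_3 = 71/6
  p_4/q_4 = 1621/137
  p_5/q_5 = 1692/143
  p_6/q_6 = 8389/709
  p_7/q_7 = 10081/852
q_6 = 709 ≤ 838 < 852 = q_7, so the answer is 8389/709.

8389/709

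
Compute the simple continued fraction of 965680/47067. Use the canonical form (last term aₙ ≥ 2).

[20; 1, 1, 14, 11, 8, 18]

965680 = 20*47067 + 24340
47067 = 1*24340 + 22727
24340 = 1*22727 + 1613
22727 = 14*1613 + 145
1613 = 11*145 + 18
145 = 8*18 + 1
18 = 18*1 + 0  (stop)
So 965680/47067 = [20; 1, 1, 14, 11, 8, 18].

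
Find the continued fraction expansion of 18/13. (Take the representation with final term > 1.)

[1; 2, 1, 1, 2]

18 = 1×13 + 5
13 = 2×5 + 3
5 = 1×3 + 2
3 = 1×2 + 1
2 = 2×1 + 0  (stop)
So 18/13 = [1; 2, 1, 1, 2].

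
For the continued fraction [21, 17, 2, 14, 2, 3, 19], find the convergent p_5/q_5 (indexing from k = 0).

Using pₖ = aₖpₖ₋₁ + pₖ₋₂, qₖ = aₖqₖ₋₁ + qₖ₋₂ (with p₋₁=1, p₋₂=0, q₋₁=0, q₋₂=1):
  k=0: a=21, p=21, q=1
  k=1: a=17, p=358, q=17
  k=2: a=2, p=737, q=35
  k=3: a=14, p=10676, q=507
  k=4: a=2, p=22089, q=1049
  k=5: a=3, p=76943, q=3654

76943/3654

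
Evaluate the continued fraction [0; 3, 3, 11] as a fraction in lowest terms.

34/113

Using pₖ = aₖpₖ₋₁ + pₖ₋₂ and qₖ = aₖqₖ₋₁ + qₖ₋₂:
  k=0: a=0, p=0, q=1
  k=1: a=3, p=1, q=3
  k=2: a=3, p=3, q=10
  k=3: a=11, p=34, q=113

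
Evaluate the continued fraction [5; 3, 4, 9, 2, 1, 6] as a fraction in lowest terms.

13223/2491

Fold from the inside: start with 6/1.
  1 + 1/6 = 7/6
  2 + 6/7 = 20/7
  9 + 7/20 = 187/20
  4 + 20/187 = 768/187
  3 + 187/768 = 2491/768
  5 + 768/2491 = 13223/2491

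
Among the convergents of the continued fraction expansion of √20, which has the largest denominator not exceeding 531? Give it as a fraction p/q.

√20 = [4; 2, 8, …] (period length 2).
Convergents:
  p_0/q_0 = 4/1
  p_1/q_1 = 9/2
  p_2/q_2 = 76/17
  p_3/q_3 = 161/36
  p_4/q_4 = 1364/305
  p_5/q_5 = 2889/646
q_4 = 305 ≤ 531 < 646 = q_5, so the answer is 1364/305.

1364/305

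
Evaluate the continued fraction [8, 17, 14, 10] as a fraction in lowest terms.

19397/2407

Using pₖ = aₖpₖ₋₁ + pₖ₋₂ and qₖ = aₖqₖ₋₁ + qₖ₋₂:
  k=0: a=8, p=8, q=1
  k=1: a=17, p=137, q=17
  k=2: a=14, p=1926, q=239
  k=3: a=10, p=19397, q=2407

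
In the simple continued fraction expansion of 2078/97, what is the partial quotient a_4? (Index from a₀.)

2078 = 21·97 + 41   →  a_0 = 21
97 = 2·41 + 15   →  a_1 = 2
41 = 2·15 + 11   →  a_2 = 2
15 = 1·11 + 4   →  a_3 = 1
11 = 2·4 + 3   →  a_4 = 2

2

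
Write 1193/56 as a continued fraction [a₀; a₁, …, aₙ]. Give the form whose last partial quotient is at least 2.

1193 = 21·56 + 17
56 = 3·17 + 5
17 = 3·5 + 2
5 = 2·2 + 1
2 = 2·1 + 0  (stop)
So 1193/56 = [21; 3, 3, 2, 2].

[21; 3, 3, 2, 2]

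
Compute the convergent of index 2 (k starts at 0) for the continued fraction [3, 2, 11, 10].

Using pₖ = aₖpₖ₋₁ + pₖ₋₂, qₖ = aₖqₖ₋₁ + qₖ₋₂ (with p₋₁=1, p₋₂=0, q₋₁=0, q₋₂=1):
  k=0: a=3, p=3, q=1
  k=1: a=2, p=7, q=2
  k=2: a=11, p=80, q=23

80/23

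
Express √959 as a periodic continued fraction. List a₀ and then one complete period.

a₀ = ⌊√959⌋ = 30.
With m₀=0, d₀=1 and mₖ₊₁ = dₖaₖ − mₖ, dₖ₊₁ = (n − mₖ₊₁²)/dₖ, aₖ₊₁ = ⌊(a₀+mₖ₊₁)/dₖ₊₁⌋:
  k=1: m=30, d=59, a=1
  k=2: m=29, d=2, a=29
  k=3: m=29, d=59, a=1
  k=4: m=30, d=1, a=60
d=1 and a=2a₀=60 at k=4, so the next step gives (m, d) = (30, 59) again — its k=1 value — and the period has length 4.

[30; 1, 29, 1, 60]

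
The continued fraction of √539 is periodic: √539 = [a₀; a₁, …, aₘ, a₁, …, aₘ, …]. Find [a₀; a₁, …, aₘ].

a₀ = ⌊√539⌋ = 23.
With m₀=0, d₀=1 and mₖ₊₁ = dₖaₖ − mₖ, dₖ₊₁ = (n − mₖ₊₁²)/dₖ, aₖ₊₁ = ⌊(a₀+mₖ₊₁)/dₖ₊₁⌋:
  k=1: m=23, d=10, a=4
  k=2: m=17, d=25, a=1
  k=3: m=8, d=19, a=1
  k=4: m=11, d=22, a=1
  k=5: m=11, d=19, a=1
  k=6: m=8, d=25, a=1
  k=7: m=17, d=10, a=4
  k=8: m=23, d=1, a=46
d=1 and a=2a₀=46 at k=8, so the next step gives (m, d) = (23, 10) again — its k=1 value — and the period has length 8.

[23; 4, 1, 1, 1, 1, 1, 4, 46]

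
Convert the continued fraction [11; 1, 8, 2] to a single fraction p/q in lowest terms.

Fold from the inside: start with 2/1.
  8 + 1/2 = 17/2
  1 + 2/17 = 19/17
  11 + 17/19 = 226/19

226/19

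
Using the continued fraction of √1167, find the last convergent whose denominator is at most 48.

1059/31

√1167 = [34; 6, 5, 11, 5, 6, 68, …] (period length 6).
Convergents:
  p_0/q_0 = 34/1
  p_1/q_1 = 205/6
  p_2/q_2 = 1059/31
  p_3/q_3 = 11854/347
q_2 = 31 ≤ 48 < 347 = q_3, so the answer is 1059/31.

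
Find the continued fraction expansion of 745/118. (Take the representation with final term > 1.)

745 = 6×118 + 37
118 = 3×37 + 7
37 = 5×7 + 2
7 = 3×2 + 1
2 = 2×1 + 0  (stop)
So 745/118 = [6; 3, 5, 3, 2].

[6; 3, 5, 3, 2]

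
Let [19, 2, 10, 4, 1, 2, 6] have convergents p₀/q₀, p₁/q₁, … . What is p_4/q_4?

2084/107

Using pₖ = aₖpₖ₋₁ + pₖ₋₂, qₖ = aₖqₖ₋₁ + qₖ₋₂ (with p₋₁=1, p₋₂=0, q₋₁=0, q₋₂=1):
  k=0: a=19, p=19, q=1
  k=1: a=2, p=39, q=2
  k=2: a=10, p=409, q=21
  k=3: a=4, p=1675, q=86
  k=4: a=1, p=2084, q=107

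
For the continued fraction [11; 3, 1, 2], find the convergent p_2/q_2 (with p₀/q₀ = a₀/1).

Using pₖ = aₖpₖ₋₁ + pₖ₋₂, qₖ = aₖqₖ₋₁ + qₖ₋₂ (with p₋₁=1, p₋₂=0, q₋₁=0, q₋₂=1):
  k=0: a=11, p=11, q=1
  k=1: a=3, p=34, q=3
  k=2: a=1, p=45, q=4

45/4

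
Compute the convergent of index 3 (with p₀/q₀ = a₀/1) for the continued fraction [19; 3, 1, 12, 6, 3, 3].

982/51

Using pₖ = aₖpₖ₋₁ + pₖ₋₂, qₖ = aₖqₖ₋₁ + qₖ₋₂ (with p₋₁=1, p₋₂=0, q₋₁=0, q₋₂=1):
  k=0: a=19, p=19, q=1
  k=1: a=3, p=58, q=3
  k=2: a=1, p=77, q=4
  k=3: a=12, p=982, q=51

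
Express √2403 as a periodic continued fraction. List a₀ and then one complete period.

a₀ = ⌊√2403⌋ = 49.

[49; 49, 98]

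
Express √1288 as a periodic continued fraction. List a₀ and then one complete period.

a₀ = ⌊√1288⌋ = 35.
With m₀=0, d₀=1 and mₖ₊₁ = dₖaₖ − mₖ, dₖ₊₁ = (n − mₖ₊₁²)/dₖ, aₖ₊₁ = ⌊(a₀+mₖ₊₁)/dₖ₊₁⌋:
  k=1: m=35, d=63, a=1
  k=2: m=28, d=8, a=7
  k=3: m=28, d=63, a=1
  k=4: m=35, d=1, a=70
d=1 and a=2a₀=70 at k=4, so the next step gives (m, d) = (35, 63) again — its k=1 value — and the period has length 4.

[35; 1, 7, 1, 70]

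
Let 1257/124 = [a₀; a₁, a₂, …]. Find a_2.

1257 = 10·124 + 17   →  a_0 = 10
124 = 7·17 + 5   →  a_1 = 7
17 = 3·5 + 2   →  a_2 = 3

3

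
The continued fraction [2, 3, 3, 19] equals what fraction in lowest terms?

444/193

Using pₖ = aₖpₖ₋₁ + pₖ₋₂ and qₖ = aₖqₖ₋₁ + qₖ₋₂:
  k=0: a=2, p=2, q=1
  k=1: a=3, p=7, q=3
  k=2: a=3, p=23, q=10
  k=3: a=19, p=444, q=193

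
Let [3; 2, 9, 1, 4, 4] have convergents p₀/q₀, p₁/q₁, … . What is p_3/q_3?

Using pₖ = aₖpₖ₋₁ + pₖ₋₂, qₖ = aₖqₖ₋₁ + qₖ₋₂ (with p₋₁=1, p₋₂=0, q₋₁=0, q₋₂=1):
  k=0: a=3, p=3, q=1
  k=1: a=2, p=7, q=2
  k=2: a=9, p=66, q=19
  k=3: a=1, p=73, q=21

73/21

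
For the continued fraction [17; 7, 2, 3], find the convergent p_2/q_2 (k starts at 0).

Using pₖ = aₖpₖ₋₁ + pₖ₋₂, qₖ = aₖqₖ₋₁ + qₖ₋₂ (with p₋₁=1, p₋₂=0, q₋₁=0, q₋₂=1):
  k=0: a=17, p=17, q=1
  k=1: a=7, p=120, q=7
  k=2: a=2, p=257, q=15

257/15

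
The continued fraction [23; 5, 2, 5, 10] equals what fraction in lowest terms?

14165/611

Fold from the inside: start with 10/1.
  5 + 1/10 = 51/10
  2 + 10/51 = 112/51
  5 + 51/112 = 611/112
  23 + 112/611 = 14165/611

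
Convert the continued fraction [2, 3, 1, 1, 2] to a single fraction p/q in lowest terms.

Fold from the inside: start with 2/1.
  1 + 1/2 = 3/2
  1 + 2/3 = 5/3
  3 + 3/5 = 18/5
  2 + 5/18 = 41/18

41/18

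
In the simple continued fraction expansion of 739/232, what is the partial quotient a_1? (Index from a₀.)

739 = 3·232 + 43   →  a_0 = 3
232 = 5·43 + 17   →  a_1 = 5

5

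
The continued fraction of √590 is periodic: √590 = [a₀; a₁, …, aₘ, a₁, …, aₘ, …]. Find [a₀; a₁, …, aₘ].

[24; 3, 2, 4, 2, 3, 48]

a₀ = ⌊√590⌋ = 24.
With m₀=0, d₀=1 and mₖ₊₁ = dₖaₖ − mₖ, dₖ₊₁ = (n − mₖ₊₁²)/dₖ, aₖ₊₁ = ⌊(a₀+mₖ₊₁)/dₖ₊₁⌋:
  k=1: m=24, d=14, a=3
  k=2: m=18, d=19, a=2
  k=3: m=20, d=10, a=4
  k=4: m=20, d=19, a=2
  k=5: m=18, d=14, a=3
  k=6: m=24, d=1, a=48
d=1 and a=2a₀=48 at k=6, so the next step gives (m, d) = (24, 14) again — its k=1 value — and the period has length 6.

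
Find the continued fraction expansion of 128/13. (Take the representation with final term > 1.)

[9; 1, 5, 2]

128 = 9·13 + 11
13 = 1·11 + 2
11 = 5·2 + 1
2 = 2·1 + 0  (stop)
So 128/13 = [9; 1, 5, 2].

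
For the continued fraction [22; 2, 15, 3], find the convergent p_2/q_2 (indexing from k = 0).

697/31

Using pₖ = aₖpₖ₋₁ + pₖ₋₂, qₖ = aₖqₖ₋₁ + qₖ₋₂ (with p₋₁=1, p₋₂=0, q₋₁=0, q₋₂=1):
  k=0: a=22, p=22, q=1
  k=1: a=2, p=45, q=2
  k=2: a=15, p=697, q=31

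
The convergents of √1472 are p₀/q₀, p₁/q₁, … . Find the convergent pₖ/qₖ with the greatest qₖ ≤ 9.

307/8

√1472 = [38; 2, 1, 2, 1, 2, 76, …] (period length 6).
Convergents:
  p_0/q_0 = 38/1
  p_1/q_1 = 77/2
  p_2/q_2 = 115/3
  p_3/q_3 = 307/8
  p_4/q_4 = 422/11
q_3 = 8 ≤ 9 < 11 = q_4, so the answer is 307/8.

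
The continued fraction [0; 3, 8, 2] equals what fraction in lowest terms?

Using pₖ = aₖpₖ₋₁ + pₖ₋₂ and qₖ = aₖqₖ₋₁ + qₖ₋₂:
  k=0: a=0, p=0, q=1
  k=1: a=3, p=1, q=3
  k=2: a=8, p=8, q=25
  k=3: a=2, p=17, q=53

17/53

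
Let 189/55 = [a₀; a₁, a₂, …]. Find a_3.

189 = 3·55 + 24   →  a_0 = 3
55 = 2·24 + 7   →  a_1 = 2
24 = 3·7 + 3   →  a_2 = 3
7 = 2·3 + 1   →  a_3 = 2

2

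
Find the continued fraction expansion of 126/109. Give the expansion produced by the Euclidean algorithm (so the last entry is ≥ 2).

[1; 6, 2, 2, 3]

126 = 1*109 + 17
109 = 6*17 + 7
17 = 2*7 + 3
7 = 2*3 + 1
3 = 3*1 + 0  (stop)
So 126/109 = [1; 6, 2, 2, 3].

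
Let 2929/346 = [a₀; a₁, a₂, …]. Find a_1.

2929 = 8·346 + 161   →  a_0 = 8
346 = 2·161 + 24   →  a_1 = 2

2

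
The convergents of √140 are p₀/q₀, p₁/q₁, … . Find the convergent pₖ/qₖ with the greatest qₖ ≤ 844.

8389/709

√140 = [11; 1, 4, 1, 22, …] (period length 4).
Convergents:
  p_0/q_0 = 11/1
  p_1/q_1 = 12/1
  p_2/q_2 = 59/5
  p_3/q_3 = 71/6
  p_4/q_4 = 1621/137
  p_5/q_5 = 1692/143
  p_6/q_6 = 8389/709
  p_7/q_7 = 10081/852
q_6 = 709 ≤ 844 < 852 = q_7, so the answer is 8389/709.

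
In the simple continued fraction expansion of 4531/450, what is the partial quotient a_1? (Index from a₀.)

4531 = 10·450 + 31   →  a_0 = 10
450 = 14·31 + 16   →  a_1 = 14

14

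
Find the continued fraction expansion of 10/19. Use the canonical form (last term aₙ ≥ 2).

10 = 0*19 + 10
19 = 1*10 + 9
10 = 1*9 + 1
9 = 9*1 + 0  (stop)
So 10/19 = [0; 1, 1, 9].

[0; 1, 1, 9]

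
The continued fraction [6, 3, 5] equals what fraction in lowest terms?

101/16

Using pₖ = aₖpₖ₋₁ + pₖ₋₂ and qₖ = aₖqₖ₋₁ + qₖ₋₂:
  k=0: a=6, p=6, q=1
  k=1: a=3, p=19, q=3
  k=2: a=5, p=101, q=16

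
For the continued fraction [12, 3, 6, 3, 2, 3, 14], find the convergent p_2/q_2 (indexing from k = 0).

234/19

Using pₖ = aₖpₖ₋₁ + pₖ₋₂, qₖ = aₖqₖ₋₁ + qₖ₋₂ (with p₋₁=1, p₋₂=0, q₋₁=0, q₋₂=1):
  k=0: a=12, p=12, q=1
  k=1: a=3, p=37, q=3
  k=2: a=6, p=234, q=19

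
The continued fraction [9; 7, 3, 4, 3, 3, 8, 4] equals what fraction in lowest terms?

317559/34756

Fold from the inside: start with 4/1.
  8 + 1/4 = 33/4
  3 + 4/33 = 103/33
  3 + 33/103 = 342/103
  4 + 103/342 = 1471/342
  3 + 342/1471 = 4755/1471
  7 + 1471/4755 = 34756/4755
  9 + 4755/34756 = 317559/34756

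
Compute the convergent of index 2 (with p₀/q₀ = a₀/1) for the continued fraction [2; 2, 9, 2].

Using pₖ = aₖpₖ₋₁ + pₖ₋₂, qₖ = aₖqₖ₋₁ + qₖ₋₂ (with p₋₁=1, p₋₂=0, q₋₁=0, q₋₂=1):
  k=0: a=2, p=2, q=1
  k=1: a=2, p=5, q=2
  k=2: a=9, p=47, q=19

47/19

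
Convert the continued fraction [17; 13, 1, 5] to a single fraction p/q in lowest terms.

1417/83

Fold from the inside: start with 5/1.
  1 + 1/5 = 6/5
  13 + 5/6 = 83/6
  17 + 6/83 = 1417/83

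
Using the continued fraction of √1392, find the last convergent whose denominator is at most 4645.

√1392 = [37; 3, 4, 3, 74, …] (period length 4).
Convergents:
  p_0/q_0 = 37/1
  p_1/q_1 = 112/3
  p_2/q_2 = 485/13
  p_3/q_3 = 1567/42
  p_4/q_4 = 116443/3121
  p_5/q_5 = 350896/9405
q_4 = 3121 ≤ 4645 < 9405 = q_5, so the answer is 116443/3121.

116443/3121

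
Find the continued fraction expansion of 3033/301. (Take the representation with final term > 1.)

3033 = 10·301 + 23
301 = 13·23 + 2
23 = 11·2 + 1
2 = 2·1 + 0  (stop)
So 3033/301 = [10; 13, 11, 2].

[10; 13, 11, 2]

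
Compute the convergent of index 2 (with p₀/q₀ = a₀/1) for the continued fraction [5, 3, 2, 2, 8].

Using pₖ = aₖpₖ₋₁ + pₖ₋₂, qₖ = aₖqₖ₋₁ + qₖ₋₂ (with p₋₁=1, p₋₂=0, q₋₁=0, q₋₂=1):
  k=0: a=5, p=5, q=1
  k=1: a=3, p=16, q=3
  k=2: a=2, p=37, q=7

37/7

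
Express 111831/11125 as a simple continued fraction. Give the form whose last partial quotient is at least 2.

[10; 19, 6, 1, 3, 10, 2]

111831 = 10×11125 + 581
11125 = 19×581 + 86
581 = 6×86 + 65
86 = 1×65 + 21
65 = 3×21 + 2
21 = 10×2 + 1
2 = 2×1 + 0  (stop)
So 111831/11125 = [10; 19, 6, 1, 3, 10, 2].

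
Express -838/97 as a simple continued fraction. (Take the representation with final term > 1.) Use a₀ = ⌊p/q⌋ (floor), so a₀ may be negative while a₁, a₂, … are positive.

[-9; 2, 1, 3, 2, 1, 2]

-838 = -9·97 + 35
97 = 2·35 + 27
35 = 1·27 + 8
27 = 3·8 + 3
8 = 2·3 + 2
3 = 1·2 + 1
2 = 2·1 + 0  (stop)
So -838/97 = [-9; 2, 1, 3, 2, 1, 2].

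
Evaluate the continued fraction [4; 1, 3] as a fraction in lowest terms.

19/4

Fold from the inside: start with 3/1.
  1 + 1/3 = 4/3
  4 + 3/4 = 19/4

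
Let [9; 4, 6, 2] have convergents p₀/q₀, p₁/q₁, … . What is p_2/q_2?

Using pₖ = aₖpₖ₋₁ + pₖ₋₂, qₖ = aₖqₖ₋₁ + qₖ₋₂ (with p₋₁=1, p₋₂=0, q₋₁=0, q₋₂=1):
  k=0: a=9, p=9, q=1
  k=1: a=4, p=37, q=4
  k=2: a=6, p=231, q=25

231/25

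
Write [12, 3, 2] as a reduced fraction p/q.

86/7

Fold from the inside: start with 2/1.
  3 + 1/2 = 7/2
  12 + 2/7 = 86/7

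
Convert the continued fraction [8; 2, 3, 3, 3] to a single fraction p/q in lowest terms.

Fold from the inside: start with 3/1.
  3 + 1/3 = 10/3
  3 + 3/10 = 33/10
  2 + 10/33 = 76/33
  8 + 33/76 = 641/76

641/76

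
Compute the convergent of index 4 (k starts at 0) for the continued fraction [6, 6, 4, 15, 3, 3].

Using pₖ = aₖpₖ₋₁ + pₖ₋₂, qₖ = aₖqₖ₋₁ + qₖ₋₂ (with p₋₁=1, p₋₂=0, q₋₁=0, q₋₂=1):
  k=0: a=6, p=6, q=1
  k=1: a=6, p=37, q=6
  k=2: a=4, p=154, q=25
  k=3: a=15, p=2347, q=381
  k=4: a=3, p=7195, q=1168

7195/1168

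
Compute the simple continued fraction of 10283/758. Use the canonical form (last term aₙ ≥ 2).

10283 = 13×758 + 429
758 = 1×429 + 329
429 = 1×329 + 100
329 = 3×100 + 29
100 = 3×29 + 13
29 = 2×13 + 3
13 = 4×3 + 1
3 = 3×1 + 0  (stop)
So 10283/758 = [13; 1, 1, 3, 3, 2, 4, 3].

[13; 1, 1, 3, 3, 2, 4, 3]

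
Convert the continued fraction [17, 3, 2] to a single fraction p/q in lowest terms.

121/7

Fold from the inside: start with 2/1.
  3 + 1/2 = 7/2
  17 + 2/7 = 121/7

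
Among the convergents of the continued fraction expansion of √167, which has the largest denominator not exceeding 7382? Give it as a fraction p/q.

√167 = [12; 1, 11, 1, 24, …] (period length 4).
Convergents:
  p_0/q_0 = 12/1
  p_1/q_1 = 13/1
  p_2/q_2 = 155/12
  p_3/q_3 = 168/13
  p_4/q_4 = 4187/324
  p_5/q_5 = 4355/337
  p_6/q_6 = 52092/4031
  p_7/q_7 = 56447/4368
  p_8/q_8 = 1406820/108863
q_7 = 4368 ≤ 7382 < 108863 = q_8, so the answer is 56447/4368.

56447/4368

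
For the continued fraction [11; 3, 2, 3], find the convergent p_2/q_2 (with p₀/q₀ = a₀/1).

79/7

Using pₖ = aₖpₖ₋₁ + pₖ₋₂, qₖ = aₖqₖ₋₁ + qₖ₋₂ (with p₋₁=1, p₋₂=0, q₋₁=0, q₋₂=1):
  k=0: a=11, p=11, q=1
  k=1: a=3, p=34, q=3
  k=2: a=2, p=79, q=7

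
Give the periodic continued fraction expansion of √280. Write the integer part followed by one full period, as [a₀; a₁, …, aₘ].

[16; 1, 2, 1, 2, 1, 32]

a₀ = ⌊√280⌋ = 16.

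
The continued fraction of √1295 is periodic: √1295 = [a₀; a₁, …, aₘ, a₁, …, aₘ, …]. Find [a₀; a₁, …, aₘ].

a₀ = ⌊√1295⌋ = 35.

[35; 1, 70]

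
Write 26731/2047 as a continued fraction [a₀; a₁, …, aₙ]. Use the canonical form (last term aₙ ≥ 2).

[13; 17, 17, 7]

26731 = 13*2047 + 120
2047 = 17*120 + 7
120 = 17*7 + 1
7 = 7*1 + 0  (stop)
So 26731/2047 = [13; 17, 17, 7].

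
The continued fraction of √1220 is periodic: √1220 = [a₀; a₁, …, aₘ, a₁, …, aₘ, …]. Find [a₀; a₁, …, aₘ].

[34; 1, 12, 1, 68]

a₀ = ⌊√1220⌋ = 34.
With m₀=0, d₀=1 and mₖ₊₁ = dₖaₖ − mₖ, dₖ₊₁ = (n − mₖ₊₁²)/dₖ, aₖ₊₁ = ⌊(a₀+mₖ₊₁)/dₖ₊₁⌋:
  k=1: m=34, d=64, a=1
  k=2: m=30, d=5, a=12
  k=3: m=30, d=64, a=1
  k=4: m=34, d=1, a=68
d=1 and a=2a₀=68 at k=4, so the next step gives (m, d) = (34, 64) again — its k=1 value — and the period has length 4.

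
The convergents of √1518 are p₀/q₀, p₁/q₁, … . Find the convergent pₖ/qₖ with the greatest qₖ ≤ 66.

√1518 = [38; 1, 24, 1, 76, …] (period length 4).
Convergents:
  p_0/q_0 = 38/1
  p_1/q_1 = 39/1
  p_2/q_2 = 974/25
  p_3/q_3 = 1013/26
  p_4/q_4 = 77962/2001
q_3 = 26 ≤ 66 < 2001 = q_4, so the answer is 1013/26.

1013/26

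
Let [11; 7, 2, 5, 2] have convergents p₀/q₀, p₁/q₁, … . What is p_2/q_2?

Using pₖ = aₖpₖ₋₁ + pₖ₋₂, qₖ = aₖqₖ₋₁ + qₖ₋₂ (with p₋₁=1, p₋₂=0, q₋₁=0, q₋₂=1):
  k=0: a=11, p=11, q=1
  k=1: a=7, p=78, q=7
  k=2: a=2, p=167, q=15

167/15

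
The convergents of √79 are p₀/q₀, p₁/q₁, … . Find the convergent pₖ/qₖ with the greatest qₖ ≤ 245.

√79 = [8; 1, 7, 1, 16, …] (period length 4).
Convergents:
  p_0/q_0 = 8/1
  p_1/q_1 = 9/1
  p_2/q_2 = 71/8
  p_3/q_3 = 80/9
  p_4/q_4 = 1351/152
  p_5/q_5 = 1431/161
  p_6/q_6 = 11368/1279
q_5 = 161 ≤ 245 < 1279 = q_6, so the answer is 1431/161.

1431/161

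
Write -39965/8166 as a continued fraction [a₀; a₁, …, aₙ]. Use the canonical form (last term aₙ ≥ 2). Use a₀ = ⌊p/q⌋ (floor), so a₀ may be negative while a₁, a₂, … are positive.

-39965 = -5*8166 + 865
8166 = 9*865 + 381
865 = 2*381 + 103
381 = 3*103 + 72
103 = 1*72 + 31
72 = 2*31 + 10
31 = 3*10 + 1
10 = 10*1 + 0  (stop)
So -39965/8166 = [-5; 9, 2, 3, 1, 2, 3, 10].

[-5; 9, 2, 3, 1, 2, 3, 10]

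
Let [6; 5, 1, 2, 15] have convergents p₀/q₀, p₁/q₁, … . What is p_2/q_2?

Using pₖ = aₖpₖ₋₁ + pₖ₋₂, qₖ = aₖqₖ₋₁ + qₖ₋₂ (with p₋₁=1, p₋₂=0, q₋₁=0, q₋₂=1):
  k=0: a=6, p=6, q=1
  k=1: a=5, p=31, q=5
  k=2: a=1, p=37, q=6

37/6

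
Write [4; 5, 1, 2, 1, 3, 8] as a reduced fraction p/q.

Fold from the inside: start with 8/1.
  3 + 1/8 = 25/8
  1 + 8/25 = 33/25
  2 + 25/33 = 91/33
  1 + 33/91 = 124/91
  5 + 91/124 = 711/124
  4 + 124/711 = 2968/711

2968/711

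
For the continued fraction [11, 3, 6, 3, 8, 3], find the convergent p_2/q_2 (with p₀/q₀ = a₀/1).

Using pₖ = aₖpₖ₋₁ + pₖ₋₂, qₖ = aₖqₖ₋₁ + qₖ₋₂ (with p₋₁=1, p₋₂=0, q₋₁=0, q₋₂=1):
  k=0: a=11, p=11, q=1
  k=1: a=3, p=34, q=3
  k=2: a=6, p=215, q=19

215/19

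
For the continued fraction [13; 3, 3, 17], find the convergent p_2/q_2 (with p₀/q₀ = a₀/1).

133/10

Using pₖ = aₖpₖ₋₁ + pₖ₋₂, qₖ = aₖqₖ₋₁ + qₖ₋₂ (with p₋₁=1, p₋₂=0, q₋₁=0, q₋₂=1):
  k=0: a=13, p=13, q=1
  k=1: a=3, p=40, q=3
  k=2: a=3, p=133, q=10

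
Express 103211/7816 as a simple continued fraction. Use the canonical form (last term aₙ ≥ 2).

[13; 4, 1, 7, 18, 11]

103211 = 13·7816 + 1603
7816 = 4·1603 + 1404
1603 = 1·1404 + 199
1404 = 7·199 + 11
199 = 18·11 + 1
11 = 11·1 + 0  (stop)
So 103211/7816 = [13; 4, 1, 7, 18, 11].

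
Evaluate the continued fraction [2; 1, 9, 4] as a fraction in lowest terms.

Fold from the inside: start with 4/1.
  9 + 1/4 = 37/4
  1 + 4/37 = 41/37
  2 + 37/41 = 119/41

119/41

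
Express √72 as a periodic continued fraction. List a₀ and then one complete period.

[8; 2, 16]

a₀ = ⌊√72⌋ = 8.
With m₀=0, d₀=1 and mₖ₊₁ = dₖaₖ − mₖ, dₖ₊₁ = (n − mₖ₊₁²)/dₖ, aₖ₊₁ = ⌊(a₀+mₖ₊₁)/dₖ₊₁⌋:
  k=1: m=8, d=8, a=2
  k=2: m=8, d=1, a=16
d=1 and a=2a₀=16 at k=2, so the next step gives (m, d) = (8, 8) again — its k=1 value — and the period has length 2.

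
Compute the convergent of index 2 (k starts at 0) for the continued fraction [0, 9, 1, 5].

1/10

Using pₖ = aₖpₖ₋₁ + pₖ₋₂, qₖ = aₖqₖ₋₁ + qₖ₋₂ (with p₋₁=1, p₋₂=0, q₋₁=0, q₋₂=1):
  k=0: a=0, p=0, q=1
  k=1: a=9, p=1, q=9
  k=2: a=1, p=1, q=10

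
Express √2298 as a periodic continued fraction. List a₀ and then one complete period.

a₀ = ⌊√2298⌋ = 47.
With m₀=0, d₀=1 and mₖ₊₁ = dₖaₖ − mₖ, dₖ₊₁ = (n − mₖ₊₁²)/dₖ, aₖ₊₁ = ⌊(a₀+mₖ₊₁)/dₖ₊₁⌋:
  k=1: m=47, d=89, a=1
  k=2: m=42, d=6, a=14
  k=3: m=42, d=89, a=1
  k=4: m=47, d=1, a=94
d=1 and a=2a₀=94 at k=4, so the next step gives (m, d) = (47, 89) again — its k=1 value — and the period has length 4.

[47; 1, 14, 1, 94]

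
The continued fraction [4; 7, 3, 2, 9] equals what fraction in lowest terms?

1990/481

Using pₖ = aₖpₖ₋₁ + pₖ₋₂ and qₖ = aₖqₖ₋₁ + qₖ₋₂:
  k=0: a=4, p=4, q=1
  k=1: a=7, p=29, q=7
  k=2: a=3, p=91, q=22
  k=3: a=2, p=211, q=51
  k=4: a=9, p=1990, q=481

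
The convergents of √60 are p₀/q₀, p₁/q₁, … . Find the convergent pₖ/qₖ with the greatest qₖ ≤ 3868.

√60 = [7; 1, 2, 1, 14, …] (period length 4).
Convergents:
  p_0/q_0 = 7/1
  p_1/q_1 = 8/1
  p_2/q_2 = 23/3
  p_3/q_3 = 31/4
  p_4/q_4 = 457/59
  p_5/q_5 = 488/63
  p_6/q_6 = 1433/185
  p_7/q_7 = 1921/248
  p_8/q_8 = 28327/3657
  p_9/q_9 = 30248/3905
q_8 = 3657 ≤ 3868 < 3905 = q_9, so the answer is 28327/3657.

28327/3657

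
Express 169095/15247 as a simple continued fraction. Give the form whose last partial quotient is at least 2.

169095 = 11×15247 + 1378
15247 = 11×1378 + 89
1378 = 15×89 + 43
89 = 2×43 + 3
43 = 14×3 + 1
3 = 3×1 + 0  (stop)
So 169095/15247 = [11; 11, 15, 2, 14, 3].

[11; 11, 15, 2, 14, 3]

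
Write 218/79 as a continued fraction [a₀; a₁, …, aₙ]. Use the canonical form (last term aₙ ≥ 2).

218 = 2×79 + 60
79 = 1×60 + 19
60 = 3×19 + 3
19 = 6×3 + 1
3 = 3×1 + 0  (stop)
So 218/79 = [2; 1, 3, 6, 3].

[2; 1, 3, 6, 3]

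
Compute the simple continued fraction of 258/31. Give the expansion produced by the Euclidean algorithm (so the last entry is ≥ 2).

258 = 8*31 + 10
31 = 3*10 + 1
10 = 10*1 + 0  (stop)
So 258/31 = [8; 3, 10].

[8; 3, 10]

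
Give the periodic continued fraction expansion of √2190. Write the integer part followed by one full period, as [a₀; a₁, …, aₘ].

a₀ = ⌊√2190⌋ = 46.
With m₀=0, d₀=1 and mₖ₊₁ = dₖaₖ − mₖ, dₖ₊₁ = (n − mₖ₊₁²)/dₖ, aₖ₊₁ = ⌊(a₀+mₖ₊₁)/dₖ₊₁⌋:
  k=1: m=46, d=74, a=1
  k=2: m=28, d=19, a=3
  k=3: m=29, d=71, a=1
  k=4: m=42, d=6, a=14
  k=5: m=42, d=71, a=1
  k=6: m=29, d=19, a=3
  k=7: m=28, d=74, a=1
  k=8: m=46, d=1, a=92
d=1 and a=2a₀=92 at k=8, so the next step gives (m, d) = (46, 74) again — its k=1 value — and the period has length 8.

[46; 1, 3, 1, 14, 1, 3, 1, 92]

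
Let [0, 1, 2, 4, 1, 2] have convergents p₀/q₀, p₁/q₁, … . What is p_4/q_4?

Using pₖ = aₖpₖ₋₁ + pₖ₋₂, qₖ = aₖqₖ₋₁ + qₖ₋₂ (with p₋₁=1, p₋₂=0, q₋₁=0, q₋₂=1):
  k=0: a=0, p=0, q=1
  k=1: a=1, p=1, q=1
  k=2: a=2, p=2, q=3
  k=3: a=4, p=9, q=13
  k=4: a=1, p=11, q=16

11/16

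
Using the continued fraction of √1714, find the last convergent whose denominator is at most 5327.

85699/2070

√1714 = [41; 2, 2, 82, …] (period length 3).
Convergents:
  p_0/q_0 = 41/1
  p_1/q_1 = 83/2
  p_2/q_2 = 207/5
  p_3/q_3 = 17057/412
  p_4/q_4 = 34321/829
  p_5/q_5 = 85699/2070
  p_6/q_6 = 7061639/170569
q_5 = 2070 ≤ 5327 < 170569 = q_6, so the answer is 85699/2070.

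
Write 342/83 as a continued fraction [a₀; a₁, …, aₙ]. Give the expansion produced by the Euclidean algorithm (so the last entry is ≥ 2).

342 = 4·83 + 10
83 = 8·10 + 3
10 = 3·3 + 1
3 = 3·1 + 0  (stop)
So 342/83 = [4; 8, 3, 3].

[4; 8, 3, 3]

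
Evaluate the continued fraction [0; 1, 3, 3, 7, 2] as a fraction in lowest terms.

Using pₖ = aₖpₖ₋₁ + pₖ₋₂ and qₖ = aₖqₖ₋₁ + qₖ₋₂:
  k=0: a=0, p=0, q=1
  k=1: a=1, p=1, q=1
  k=2: a=3, p=3, q=4
  k=3: a=3, p=10, q=13
  k=4: a=7, p=73, q=95
  k=5: a=2, p=156, q=203

156/203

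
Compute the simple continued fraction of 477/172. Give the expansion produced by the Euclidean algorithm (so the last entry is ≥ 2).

[2; 1, 3, 2, 2, 3, 2]

477 = 2·172 + 133
172 = 1·133 + 39
133 = 3·39 + 16
39 = 2·16 + 7
16 = 2·7 + 2
7 = 3·2 + 1
2 = 2·1 + 0  (stop)
So 477/172 = [2; 1, 3, 2, 2, 3, 2].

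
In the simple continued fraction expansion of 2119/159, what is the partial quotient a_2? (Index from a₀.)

17

2119 = 13·159 + 52   →  a_0 = 13
159 = 3·52 + 3   →  a_1 = 3
52 = 17·3 + 1   →  a_2 = 17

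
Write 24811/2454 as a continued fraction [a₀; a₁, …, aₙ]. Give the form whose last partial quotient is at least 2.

[10; 9, 18, 15]

24811 = 10*2454 + 271
2454 = 9*271 + 15
271 = 18*15 + 1
15 = 15*1 + 0  (stop)
So 24811/2454 = [10; 9, 18, 15].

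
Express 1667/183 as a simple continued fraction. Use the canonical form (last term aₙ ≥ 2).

[9; 9, 6, 1, 2]

1667 = 9*183 + 20
183 = 9*20 + 3
20 = 6*3 + 2
3 = 1*2 + 1
2 = 2*1 + 0  (stop)
So 1667/183 = [9; 9, 6, 1, 2].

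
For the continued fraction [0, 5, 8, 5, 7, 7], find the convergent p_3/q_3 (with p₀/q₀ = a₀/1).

Using pₖ = aₖpₖ₋₁ + pₖ₋₂, qₖ = aₖqₖ₋₁ + qₖ₋₂ (with p₋₁=1, p₋₂=0, q₋₁=0, q₋₂=1):
  k=0: a=0, p=0, q=1
  k=1: a=5, p=1, q=5
  k=2: a=8, p=8, q=41
  k=3: a=5, p=41, q=210

41/210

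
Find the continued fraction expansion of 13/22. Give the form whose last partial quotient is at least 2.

[0; 1, 1, 2, 4]

13 = 0·22 + 13
22 = 1·13 + 9
13 = 1·9 + 4
9 = 2·4 + 1
4 = 4·1 + 0  (stop)
So 13/22 = [0; 1, 1, 2, 4].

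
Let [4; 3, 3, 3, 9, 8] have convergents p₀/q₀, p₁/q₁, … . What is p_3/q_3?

142/33

Using pₖ = aₖpₖ₋₁ + pₖ₋₂, qₖ = aₖqₖ₋₁ + qₖ₋₂ (with p₋₁=1, p₋₂=0, q₋₁=0, q₋₂=1):
  k=0: a=4, p=4, q=1
  k=1: a=3, p=13, q=3
  k=2: a=3, p=43, q=10
  k=3: a=3, p=142, q=33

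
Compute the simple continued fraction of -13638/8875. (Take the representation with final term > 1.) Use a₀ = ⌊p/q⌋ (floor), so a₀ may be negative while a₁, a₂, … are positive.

[-2; 2, 6, 3, 6, 4, 8]

-13638 = -2*8875 + 4112
8875 = 2*4112 + 651
4112 = 6*651 + 206
651 = 3*206 + 33
206 = 6*33 + 8
33 = 4*8 + 1
8 = 8*1 + 0  (stop)
So -13638/8875 = [-2; 2, 6, 3, 6, 4, 8].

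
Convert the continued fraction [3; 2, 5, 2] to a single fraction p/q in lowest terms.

Fold from the inside: start with 2/1.
  5 + 1/2 = 11/2
  2 + 2/11 = 24/11
  3 + 11/24 = 83/24

83/24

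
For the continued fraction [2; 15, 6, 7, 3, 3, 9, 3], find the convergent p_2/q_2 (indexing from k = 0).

Using pₖ = aₖpₖ₋₁ + pₖ₋₂, qₖ = aₖqₖ₋₁ + qₖ₋₂ (with p₋₁=1, p₋₂=0, q₋₁=0, q₋₂=1):
  k=0: a=2, p=2, q=1
  k=1: a=15, p=31, q=15
  k=2: a=6, p=188, q=91

188/91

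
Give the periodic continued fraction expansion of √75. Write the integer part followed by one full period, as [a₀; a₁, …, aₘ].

a₀ = ⌊√75⌋ = 8.
With m₀=0, d₀=1 and mₖ₊₁ = dₖaₖ − mₖ, dₖ₊₁ = (n − mₖ₊₁²)/dₖ, aₖ₊₁ = ⌊(a₀+mₖ₊₁)/dₖ₊₁⌋:
  k=1: m=8, d=11, a=1
  k=2: m=3, d=6, a=1
  k=3: m=3, d=11, a=1
  k=4: m=8, d=1, a=16
d=1 and a=2a₀=16 at k=4, so the next step gives (m, d) = (8, 11) again — its k=1 value — and the period has length 4.

[8; 1, 1, 1, 16]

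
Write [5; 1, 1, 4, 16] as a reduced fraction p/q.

Fold from the inside: start with 16/1.
  4 + 1/16 = 65/16
  1 + 16/65 = 81/65
  1 + 65/81 = 146/81
  5 + 81/146 = 811/146

811/146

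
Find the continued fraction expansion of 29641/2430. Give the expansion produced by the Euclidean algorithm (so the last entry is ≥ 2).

[12; 5, 19, 4, 6]

29641 = 12·2430 + 481
2430 = 5·481 + 25
481 = 19·25 + 6
25 = 4·6 + 1
6 = 6·1 + 0  (stop)
So 29641/2430 = [12; 5, 19, 4, 6].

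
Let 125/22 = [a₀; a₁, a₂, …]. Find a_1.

125 = 5·22 + 15   →  a_0 = 5
22 = 1·15 + 7   →  a_1 = 1

1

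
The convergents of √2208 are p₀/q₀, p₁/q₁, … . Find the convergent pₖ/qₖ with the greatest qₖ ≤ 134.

4417/94

√2208 = [46; 1, 92, …] (period length 2).
Convergents:
  p_0/q_0 = 46/1
  p_1/q_1 = 47/1
  p_2/q_2 = 4370/93
  p_3/q_3 = 4417/94
  p_4/q_4 = 410734/8741
q_3 = 94 ≤ 134 < 8741 = q_4, so the answer is 4417/94.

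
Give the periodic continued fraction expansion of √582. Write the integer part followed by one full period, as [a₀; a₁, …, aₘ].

[24; 8, 48]

a₀ = ⌊√582⌋ = 24.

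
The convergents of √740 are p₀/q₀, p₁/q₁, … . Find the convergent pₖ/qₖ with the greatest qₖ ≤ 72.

1877/69

√740 = [27; 4, 1, 12, 1, 4, 54, …] (period length 6).
Convergents:
  p_0/q_0 = 27/1
  p_1/q_1 = 109/4
  p_2/q_2 = 136/5
  p_3/q_3 = 1741/64
  p_4/q_4 = 1877/69
  p_5/q_5 = 9249/340
q_4 = 69 ≤ 72 < 340 = q_5, so the answer is 1877/69.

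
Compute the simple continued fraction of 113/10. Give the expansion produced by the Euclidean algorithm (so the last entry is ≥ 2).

113 = 11·10 + 3
10 = 3·3 + 1
3 = 3·1 + 0  (stop)
So 113/10 = [11; 3, 3].

[11; 3, 3]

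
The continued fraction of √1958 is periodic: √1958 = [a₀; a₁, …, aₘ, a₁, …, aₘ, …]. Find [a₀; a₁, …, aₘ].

[44; 4, 88]

a₀ = ⌊√1958⌋ = 44.
With m₀=0, d₀=1 and mₖ₊₁ = dₖaₖ − mₖ, dₖ₊₁ = (n − mₖ₊₁²)/dₖ, aₖ₊₁ = ⌊(a₀+mₖ₊₁)/dₖ₊₁⌋:
  k=1: m=44, d=22, a=4
  k=2: m=44, d=1, a=88
d=1 and a=2a₀=88 at k=2, so the next step gives (m, d) = (44, 22) again — its k=1 value — and the period has length 2.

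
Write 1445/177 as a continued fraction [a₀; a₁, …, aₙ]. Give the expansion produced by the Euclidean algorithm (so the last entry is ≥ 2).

1445 = 8*177 + 29
177 = 6*29 + 3
29 = 9*3 + 2
3 = 1*2 + 1
2 = 2*1 + 0  (stop)
So 1445/177 = [8; 6, 9, 1, 2].

[8; 6, 9, 1, 2]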